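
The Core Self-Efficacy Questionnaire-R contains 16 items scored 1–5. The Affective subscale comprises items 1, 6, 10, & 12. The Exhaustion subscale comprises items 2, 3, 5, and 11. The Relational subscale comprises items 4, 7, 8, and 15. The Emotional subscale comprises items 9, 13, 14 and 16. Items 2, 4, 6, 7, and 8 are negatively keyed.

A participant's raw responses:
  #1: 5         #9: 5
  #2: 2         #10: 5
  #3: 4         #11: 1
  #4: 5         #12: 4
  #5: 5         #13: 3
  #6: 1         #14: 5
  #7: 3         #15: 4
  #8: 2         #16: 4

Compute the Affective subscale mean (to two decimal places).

4.75

Affective items: 1, 6, 10, 12.
Of these, item 6 is negatively keyed; reverse-coded value = 6 − response.
  item 1: 5
  item 6: 6 − 1 = 5
  item 10: 5
  item 12: 4
Sum = 5 + 5 + 5 + 4 = 19
Mean = 19 / 4 = 4.75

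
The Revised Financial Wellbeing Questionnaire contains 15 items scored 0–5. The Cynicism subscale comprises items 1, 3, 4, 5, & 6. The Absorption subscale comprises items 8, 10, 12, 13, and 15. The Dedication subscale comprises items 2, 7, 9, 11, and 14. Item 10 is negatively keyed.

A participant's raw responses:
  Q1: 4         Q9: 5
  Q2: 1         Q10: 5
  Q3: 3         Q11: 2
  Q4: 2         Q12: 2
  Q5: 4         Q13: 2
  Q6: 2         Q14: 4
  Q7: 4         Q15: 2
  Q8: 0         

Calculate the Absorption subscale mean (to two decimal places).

Absorption items: 8, 10, 12, 13, 15.
Of these, item 10 is negatively keyed; reverse-coded value = 5 − response.
  item 8: 0
  item 10: 5 − 5 = 0
  item 12: 2
  item 13: 2
  item 15: 2
Sum = 0 + 0 + 2 + 2 + 2 = 6
Mean = 6 / 5 = 1.20

1.20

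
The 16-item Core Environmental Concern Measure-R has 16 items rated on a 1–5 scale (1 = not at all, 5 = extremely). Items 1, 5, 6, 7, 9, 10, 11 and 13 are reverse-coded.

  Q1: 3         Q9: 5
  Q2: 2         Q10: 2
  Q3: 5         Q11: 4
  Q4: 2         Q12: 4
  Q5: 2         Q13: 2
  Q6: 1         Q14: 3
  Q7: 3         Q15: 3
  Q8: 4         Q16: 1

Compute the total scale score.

50

Raw sum = 46. Reverse-coded items: 1, 5, 6, 7, 9, 10, 11, 13; their raw sum = 22.
Each reversal replaces raw with 6 − raw, changing the total by 6 − 2·raw per item.
Total = 46 + 8·6 − 2·22 = 46 + 48 − 44 = 50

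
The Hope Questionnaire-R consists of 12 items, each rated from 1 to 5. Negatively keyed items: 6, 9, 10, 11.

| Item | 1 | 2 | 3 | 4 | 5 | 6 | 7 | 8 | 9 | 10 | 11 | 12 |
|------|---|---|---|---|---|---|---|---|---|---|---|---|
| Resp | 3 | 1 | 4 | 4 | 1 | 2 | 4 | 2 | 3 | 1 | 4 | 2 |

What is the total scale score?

35

Apply reverse scoring (reversed = (1+5) − raw = 6 − raw):
  item 6: 6 − 2 = 4
  item 9: 6 − 3 = 3
  item 10: 6 − 1 = 5
  item 11: 6 − 4 = 2
Scored items: 3, 1, 4, 4, 1, 4, 4, 2, 3, 5, 2, 2
Total = 3 + 1 + 4 + 4 + 1 + 4 + 4 + 2 + 3 + 5 + 2 + 2 = 35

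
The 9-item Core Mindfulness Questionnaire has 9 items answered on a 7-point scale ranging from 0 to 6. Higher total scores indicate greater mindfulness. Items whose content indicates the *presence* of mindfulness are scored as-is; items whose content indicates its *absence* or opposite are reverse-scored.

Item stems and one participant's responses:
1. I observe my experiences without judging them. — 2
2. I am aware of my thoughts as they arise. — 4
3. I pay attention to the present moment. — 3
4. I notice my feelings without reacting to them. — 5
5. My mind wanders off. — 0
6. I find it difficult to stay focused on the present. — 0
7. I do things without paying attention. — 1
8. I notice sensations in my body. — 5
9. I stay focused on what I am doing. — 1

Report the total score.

Items 5, 6, 7 describe the absence/opposite of mindfulness → reverse-score.
on a 0–6 scale, reversed = 6 − raw.
  item 1: 2
  item 2: 4
  item 3: 3
  item 4: 5
  item 5: 6 − 0 = 6
  item 6: 6 − 0 = 6
  item 7: 6 − 1 = 5
  item 8: 5
  item 9: 1
Total = 2 + 4 + 3 + 5 + 6 + 6 + 5 + 5 + 1 = 37

37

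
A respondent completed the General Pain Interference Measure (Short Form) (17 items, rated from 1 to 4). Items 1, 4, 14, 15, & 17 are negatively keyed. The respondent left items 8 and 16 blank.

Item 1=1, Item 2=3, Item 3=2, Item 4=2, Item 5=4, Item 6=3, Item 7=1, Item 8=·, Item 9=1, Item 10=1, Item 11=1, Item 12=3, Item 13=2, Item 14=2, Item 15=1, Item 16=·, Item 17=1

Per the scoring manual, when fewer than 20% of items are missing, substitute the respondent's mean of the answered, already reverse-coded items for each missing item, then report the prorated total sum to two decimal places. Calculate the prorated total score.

Reverse-coded (reverse-coded value = 5 − response):
  item 1: 5 − 1 = 4
  item 4: 5 − 2 = 3
  item 14: 5 − 2 = 3
  item 15: 5 − 1 = 4
  item 17: 5 − 1 = 4
Completed scored items (15 of 17): 4, 3, 2, 3, 4, 3, 1, 1, 1, 1, 3, 2, 3, 4, 4; sum = 39.
Person mean = 39 / 15 ≈ 2.6000
Prorated total = (39 / 15) × 17 = 44.20 (to 2 dp)

44.20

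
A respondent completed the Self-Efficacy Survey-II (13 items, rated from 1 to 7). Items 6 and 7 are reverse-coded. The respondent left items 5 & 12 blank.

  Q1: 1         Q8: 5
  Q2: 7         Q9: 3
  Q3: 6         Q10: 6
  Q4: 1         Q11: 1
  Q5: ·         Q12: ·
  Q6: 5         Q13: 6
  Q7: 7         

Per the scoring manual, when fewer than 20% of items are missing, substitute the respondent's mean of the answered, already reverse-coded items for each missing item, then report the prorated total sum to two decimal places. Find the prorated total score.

Reverse-coded (reverse-coded value = 8 − response):
  item 6: 8 − 5 = 3
  item 7: 8 − 7 = 1
Completed scored items (11 of 13): 1, 7, 6, 1, 3, 1, 5, 3, 6, 1, 6; sum = 40.
Person mean = 40 / 11 ≈ 3.6364
Prorated total = (40 / 11) × 13 = 47.27 (to 2 dp)

47.27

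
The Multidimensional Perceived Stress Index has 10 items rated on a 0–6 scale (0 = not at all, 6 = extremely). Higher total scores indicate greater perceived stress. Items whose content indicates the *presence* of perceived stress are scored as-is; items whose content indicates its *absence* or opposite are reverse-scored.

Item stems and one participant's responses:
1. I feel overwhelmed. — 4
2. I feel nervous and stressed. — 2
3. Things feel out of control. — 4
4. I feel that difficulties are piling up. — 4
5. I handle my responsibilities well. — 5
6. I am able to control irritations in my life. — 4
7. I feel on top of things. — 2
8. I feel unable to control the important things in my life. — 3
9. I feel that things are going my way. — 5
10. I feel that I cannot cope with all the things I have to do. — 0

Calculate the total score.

25

Items 5, 6, 7, 9 describe the absence/opposite of perceived stress → reverse-score.
reversed = (0+6) − raw = 6 − raw.
  item 1: 4
  item 2: 2
  item 3: 4
  item 4: 4
  item 5: 6 − 5 = 1
  item 6: 6 − 4 = 2
  item 7: 6 − 2 = 4
  item 8: 3
  item 9: 6 − 5 = 1
  item 10: 0
Total = 4 + 2 + 4 + 4 + 1 + 2 + 4 + 3 + 1 + 0 = 25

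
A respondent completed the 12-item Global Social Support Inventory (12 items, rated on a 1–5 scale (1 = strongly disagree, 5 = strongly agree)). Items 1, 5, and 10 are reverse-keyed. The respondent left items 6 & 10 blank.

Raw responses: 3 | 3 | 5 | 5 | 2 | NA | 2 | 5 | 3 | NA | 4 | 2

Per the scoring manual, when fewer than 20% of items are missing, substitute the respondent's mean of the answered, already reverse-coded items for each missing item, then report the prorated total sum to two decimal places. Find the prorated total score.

43.20

Reverse-coded (reversed = (1+5) − raw = 6 − raw):
  item 1: 6 − 3 = 3
  item 5: 6 − 2 = 4
Completed scored items (10 of 12): 3, 3, 5, 5, 4, 2, 5, 3, 4, 2; sum = 36.
Person mean = 36 / 10 ≈ 3.6000
Prorated total = (36 / 10) × 12 = 43.20 (to 2 dp)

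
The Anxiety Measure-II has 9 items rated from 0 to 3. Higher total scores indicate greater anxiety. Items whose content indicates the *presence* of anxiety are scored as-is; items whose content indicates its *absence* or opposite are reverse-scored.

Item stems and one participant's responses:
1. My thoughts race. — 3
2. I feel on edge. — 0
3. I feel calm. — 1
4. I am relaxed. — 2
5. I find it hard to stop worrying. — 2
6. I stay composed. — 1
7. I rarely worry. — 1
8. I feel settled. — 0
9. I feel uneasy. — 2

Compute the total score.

Items 3, 4, 6, 7, 8 describe the absence/opposite of anxiety → reverse-score.
reverse-coded value = 3 − response.
  item 1: 3
  item 2: 0
  item 3: 3 − 1 = 2
  item 4: 3 − 2 = 1
  item 5: 2
  item 6: 3 − 1 = 2
  item 7: 3 − 1 = 2
  item 8: 3 − 0 = 3
  item 9: 2
Total = 3 + 0 + 2 + 1 + 2 + 2 + 2 + 3 + 2 = 17

17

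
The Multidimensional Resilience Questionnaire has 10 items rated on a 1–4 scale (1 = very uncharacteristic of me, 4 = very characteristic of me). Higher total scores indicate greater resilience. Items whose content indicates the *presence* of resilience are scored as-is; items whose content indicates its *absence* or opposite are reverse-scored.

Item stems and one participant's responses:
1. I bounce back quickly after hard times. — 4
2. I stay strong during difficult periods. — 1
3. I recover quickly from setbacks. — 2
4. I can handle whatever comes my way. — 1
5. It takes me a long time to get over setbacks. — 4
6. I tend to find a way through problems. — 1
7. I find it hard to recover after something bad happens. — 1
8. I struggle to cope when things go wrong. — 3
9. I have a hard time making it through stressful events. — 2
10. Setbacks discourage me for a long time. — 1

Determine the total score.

Items 5, 7, 8, 9, 10 describe the absence/opposite of resilience → reverse-score.
on a 1–4 scale, reversed = 5 − raw.
  item 1: 4
  item 2: 1
  item 3: 2
  item 4: 1
  item 5: 5 − 4 = 1
  item 6: 1
  item 7: 5 − 1 = 4
  item 8: 5 − 3 = 2
  item 9: 5 − 2 = 3
  item 10: 5 − 1 = 4
Total = 4 + 1 + 2 + 1 + 1 + 1 + 4 + 2 + 3 + 4 = 23

23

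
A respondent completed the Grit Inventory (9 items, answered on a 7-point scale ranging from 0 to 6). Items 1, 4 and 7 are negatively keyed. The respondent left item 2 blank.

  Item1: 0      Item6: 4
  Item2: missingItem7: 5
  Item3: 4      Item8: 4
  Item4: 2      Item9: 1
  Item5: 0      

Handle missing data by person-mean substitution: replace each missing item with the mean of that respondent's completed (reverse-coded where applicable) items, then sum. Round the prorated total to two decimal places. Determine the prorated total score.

Reverse-coded (reversed = (0+6) − raw = 6 − raw):
  item 1: 6 − 0 = 6
  item 4: 6 − 2 = 4
  item 7: 6 − 5 = 1
Completed scored items (8 of 9): 6, 4, 4, 0, 4, 1, 4, 1; sum = 24.
Person mean = 24 / 8 ≈ 3.0000
Prorated total = (24 / 8) × 9 = 27.00 (to 2 dp)

27.00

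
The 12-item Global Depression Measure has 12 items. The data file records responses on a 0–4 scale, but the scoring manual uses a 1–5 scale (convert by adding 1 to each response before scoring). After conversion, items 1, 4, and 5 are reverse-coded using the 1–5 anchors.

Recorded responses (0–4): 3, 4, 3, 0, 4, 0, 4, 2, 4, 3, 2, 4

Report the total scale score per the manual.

43

Convert to 1–5: 4, 5, 4, 1, 5, 1, 5, 3, 5, 4, 3, 5
Reverse-coded (on a 1–5 scale, reversed = 6 − raw):
  item 1: 6 − 4 = 2
  item 4: 6 − 1 = 5
  item 5: 6 − 5 = 1
Scored: 2, 5, 4, 5, 1, 1, 5, 3, 5, 4, 3, 5
Total = 43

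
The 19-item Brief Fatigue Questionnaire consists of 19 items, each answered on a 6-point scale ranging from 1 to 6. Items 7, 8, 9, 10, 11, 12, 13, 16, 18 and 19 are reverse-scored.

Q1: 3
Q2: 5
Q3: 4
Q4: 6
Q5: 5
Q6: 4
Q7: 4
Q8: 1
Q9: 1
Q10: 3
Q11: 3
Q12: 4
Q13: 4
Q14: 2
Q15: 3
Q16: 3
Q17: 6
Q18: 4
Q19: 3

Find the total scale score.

78

Reverse-scored items use 7 − raw:
  item 7: 7 − 4 = 3
  item 8: 7 − 1 = 6
  item 9: 7 − 1 = 6
  item 10: 7 − 3 = 4
  item 11: 7 − 3 = 4
  item 12: 7 − 4 = 3
  item 13: 7 − 4 = 3
  item 16: 7 − 3 = 4
  item 18: 7 − 4 = 3
  item 19: 7 − 3 = 4
After reverse-coding: 3, 5, 4, 6, 5, 4, 3, 6, 6, 4, 4, 3, 3, 2, 3, 4, 6, 3, 4
Total = 3 + 5 + 4 + 6 + 5 + 4 + 3 + 6 + 6 + 4 + 4 + 3 + 3 + 2 + 3 + 4 + 6 + 3 + 4 = 78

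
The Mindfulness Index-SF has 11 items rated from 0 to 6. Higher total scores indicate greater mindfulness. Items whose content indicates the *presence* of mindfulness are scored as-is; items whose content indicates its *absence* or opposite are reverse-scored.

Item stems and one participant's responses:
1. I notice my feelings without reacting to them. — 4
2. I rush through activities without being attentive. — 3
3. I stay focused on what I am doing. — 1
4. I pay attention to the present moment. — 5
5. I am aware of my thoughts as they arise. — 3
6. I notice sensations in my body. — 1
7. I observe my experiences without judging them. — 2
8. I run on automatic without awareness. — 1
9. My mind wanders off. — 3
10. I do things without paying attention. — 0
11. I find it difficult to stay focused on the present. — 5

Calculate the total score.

34

Items 2, 8, 9, 10, 11 describe the absence/opposite of mindfulness → reverse-score.
reversed = (0+6) − raw = 6 − raw.
  item 1: 4
  item 2: 6 − 3 = 3
  item 3: 1
  item 4: 5
  item 5: 3
  item 6: 1
  item 7: 2
  item 8: 6 − 1 = 5
  item 9: 6 − 3 = 3
  item 10: 6 − 0 = 6
  item 11: 6 − 5 = 1
Total = 4 + 3 + 1 + 5 + 3 + 1 + 2 + 5 + 3 + 6 + 1 = 34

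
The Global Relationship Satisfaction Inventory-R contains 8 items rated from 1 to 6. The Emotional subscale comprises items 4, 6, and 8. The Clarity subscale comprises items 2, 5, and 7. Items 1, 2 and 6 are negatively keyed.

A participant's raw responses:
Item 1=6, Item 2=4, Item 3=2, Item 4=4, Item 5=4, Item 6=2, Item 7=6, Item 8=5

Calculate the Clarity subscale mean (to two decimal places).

4.33

Clarity items: 2, 5, 7.
Of these, item 2 is negatively keyed; on a 1–6 scale, reversed = 7 − raw.
  item 2: 7 − 4 = 3
  item 5: 4
  item 7: 6
Sum = 3 + 4 + 6 = 13
Mean = 13 / 3 = 4.33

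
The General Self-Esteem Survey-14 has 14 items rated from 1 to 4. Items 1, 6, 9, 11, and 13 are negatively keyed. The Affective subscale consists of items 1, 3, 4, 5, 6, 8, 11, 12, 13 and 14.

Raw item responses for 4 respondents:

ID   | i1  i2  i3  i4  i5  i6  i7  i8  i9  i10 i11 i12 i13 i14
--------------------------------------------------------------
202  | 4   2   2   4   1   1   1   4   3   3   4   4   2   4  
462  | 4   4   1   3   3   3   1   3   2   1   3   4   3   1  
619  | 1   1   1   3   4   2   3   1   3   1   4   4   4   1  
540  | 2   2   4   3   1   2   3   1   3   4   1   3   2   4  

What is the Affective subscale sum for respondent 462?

22

Respondent 462 raw: 4, 4, 1, 3, 3, 3, 1, 3, 2, 1, 3, 4, 3, 1.
Affective items: 1, 3, 4, 5, 6, 8, 11, 12, 13, 14.
Reverse-coded (reversed = (1+4) − raw = 5 − raw):
  item 1: 5 − 4 = 1
  item 3: 1
  item 4: 3
  item 5: 3
  item 6: 5 − 3 = 2
  item 8: 3
  item 11: 5 − 3 = 2
  item 12: 4
  item 13: 5 − 3 = 2
  item 14: 1
Sum = 1 + 1 + 3 + 3 + 2 + 3 + 2 + 4 + 2 + 1 = 22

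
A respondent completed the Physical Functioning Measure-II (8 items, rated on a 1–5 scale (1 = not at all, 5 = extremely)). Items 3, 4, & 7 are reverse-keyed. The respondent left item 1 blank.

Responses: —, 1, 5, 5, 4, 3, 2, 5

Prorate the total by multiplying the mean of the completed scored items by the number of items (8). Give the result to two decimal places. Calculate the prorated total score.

21.71

Reverse-coded (reverse-coded value = 6 − response):
  item 3: 6 − 5 = 1
  item 4: 6 − 5 = 1
  item 7: 6 − 2 = 4
Completed scored items (7 of 8): 1, 1, 1, 4, 3, 4, 5; sum = 19.
Person mean = 19 / 7 ≈ 2.7143
Prorated total = (19 / 7) × 8 = 21.71 (to 2 dp)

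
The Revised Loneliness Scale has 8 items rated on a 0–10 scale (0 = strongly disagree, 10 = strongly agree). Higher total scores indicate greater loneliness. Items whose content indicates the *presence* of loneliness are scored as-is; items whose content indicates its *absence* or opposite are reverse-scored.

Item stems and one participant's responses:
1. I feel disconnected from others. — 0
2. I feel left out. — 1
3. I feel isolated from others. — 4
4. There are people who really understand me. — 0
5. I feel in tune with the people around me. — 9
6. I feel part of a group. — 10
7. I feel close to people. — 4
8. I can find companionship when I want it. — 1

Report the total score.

31

Items 4, 5, 6, 7, 8 describe the absence/opposite of loneliness → reverse-score.
reversed = (0+10) − raw = 10 − raw.
  item 1: 0
  item 2: 1
  item 3: 4
  item 4: 10 − 0 = 10
  item 5: 10 − 9 = 1
  item 6: 10 − 10 = 0
  item 7: 10 − 4 = 6
  item 8: 10 − 1 = 9
Total = 0 + 1 + 4 + 10 + 1 + 0 + 6 + 9 = 31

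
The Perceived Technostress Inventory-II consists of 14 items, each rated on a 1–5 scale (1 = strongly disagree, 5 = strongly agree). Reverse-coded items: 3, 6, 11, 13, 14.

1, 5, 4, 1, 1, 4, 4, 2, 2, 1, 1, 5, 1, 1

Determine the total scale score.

41

Reverse-coded items (reversed = (1+5) − raw = 6 − raw):
  item 3: 6 − 4 = 2
  item 6: 6 − 4 = 2
  item 11: 6 − 1 = 5
  item 13: 6 − 1 = 5
  item 14: 6 − 1 = 5
Scored responses: 1, 5, 2, 1, 1, 2, 4, 2, 2, 1, 5, 5, 5, 5
Total = 1 + 5 + 2 + 1 + 1 + 2 + 4 + 2 + 2 + 1 + 5 + 5 + 5 + 5 = 41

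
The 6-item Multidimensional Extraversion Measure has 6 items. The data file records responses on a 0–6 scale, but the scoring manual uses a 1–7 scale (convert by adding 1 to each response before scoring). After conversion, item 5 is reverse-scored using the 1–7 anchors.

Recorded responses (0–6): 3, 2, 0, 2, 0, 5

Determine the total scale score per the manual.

24

Convert to 1–7: 4, 3, 1, 3, 1, 6
Reverse-coded (reverse-coded value = 8 − response):
  item 5: 8 − 1 = 7
Scored: 4, 3, 1, 3, 7, 6
Total = 24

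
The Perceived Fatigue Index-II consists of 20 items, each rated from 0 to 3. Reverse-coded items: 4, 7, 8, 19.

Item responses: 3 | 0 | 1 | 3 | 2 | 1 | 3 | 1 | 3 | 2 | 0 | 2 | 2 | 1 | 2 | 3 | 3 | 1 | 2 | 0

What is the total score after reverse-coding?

29

Reversing items 4, 7, 8, and 19 with 3 − raw:
Total = 3 + 0 + 1 + (3−3) + 2 + 1 + (3−3) + (3−1) + 3 + 2 + 0 + 2 + 2 + 1 + 2 + 3 + 3 + 1 + (3−2) + 0
      = 3 + 0 + 1 + 0 + 2 + 1 + 0 + 2 + 3 + 2 + 0 + 2 + 2 + 1 + 2 + 3 + 3 + 1 + 1 + 0 = 29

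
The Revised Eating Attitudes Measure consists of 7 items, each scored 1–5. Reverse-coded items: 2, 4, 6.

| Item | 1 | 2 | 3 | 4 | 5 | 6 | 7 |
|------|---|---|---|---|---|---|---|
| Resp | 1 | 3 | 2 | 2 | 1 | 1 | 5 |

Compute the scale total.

Raw sum = 15. Reverse-coded items: 2, 4, 6; their raw sum = 6.
Each reversal replaces raw with 6 − raw, changing the total by 6 − 2·raw per item.
Total = 15 + 3·6 − 2·6 = 15 + 18 − 12 = 21

21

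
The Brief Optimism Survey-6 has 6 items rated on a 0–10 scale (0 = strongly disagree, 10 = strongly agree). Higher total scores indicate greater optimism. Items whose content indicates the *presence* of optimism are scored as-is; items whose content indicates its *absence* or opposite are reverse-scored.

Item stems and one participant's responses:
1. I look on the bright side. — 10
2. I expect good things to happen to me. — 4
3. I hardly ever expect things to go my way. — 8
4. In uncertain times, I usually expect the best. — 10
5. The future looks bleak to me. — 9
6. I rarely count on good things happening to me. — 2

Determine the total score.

Items 3, 5, 6 describe the absence/opposite of optimism → reverse-score.
reversed = (0+10) − raw = 10 − raw.
  item 1: 10
  item 2: 4
  item 3: 10 − 8 = 2
  item 4: 10
  item 5: 10 − 9 = 1
  item 6: 10 − 2 = 8
Total = 10 + 4 + 2 + 10 + 1 + 8 = 35

35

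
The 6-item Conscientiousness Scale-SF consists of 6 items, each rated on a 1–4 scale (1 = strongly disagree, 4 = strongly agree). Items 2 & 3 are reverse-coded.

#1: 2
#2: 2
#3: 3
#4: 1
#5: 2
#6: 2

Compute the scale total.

Reverse-coded items use 5 − raw:
  item 2: 5 − 2 = 3
  item 3: 5 − 3 = 2
Scored items: 2, 3, 2, 1, 2, 2
Total = 2 + 3 + 2 + 1 + 2 + 2 = 12

12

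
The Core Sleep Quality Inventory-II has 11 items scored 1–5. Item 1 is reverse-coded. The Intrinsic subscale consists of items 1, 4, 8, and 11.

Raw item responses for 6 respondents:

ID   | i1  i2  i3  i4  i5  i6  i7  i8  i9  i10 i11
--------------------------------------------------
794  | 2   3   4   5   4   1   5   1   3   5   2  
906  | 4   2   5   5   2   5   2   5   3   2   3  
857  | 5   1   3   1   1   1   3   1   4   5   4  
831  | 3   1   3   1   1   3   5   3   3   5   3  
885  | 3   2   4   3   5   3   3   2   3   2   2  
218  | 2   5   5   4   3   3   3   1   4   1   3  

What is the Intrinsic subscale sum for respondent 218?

12

Respondent 218 raw: 2, 5, 5, 4, 3, 3, 3, 1, 4, 1, 3.
Intrinsic items: 1, 4, 8, 11.
Reverse-coded (reversed = (1+5) − raw = 6 − raw):
  item 1: 6 − 2 = 4
  item 4: 4
  item 8: 1
  item 11: 3
Sum = 4 + 4 + 1 + 3 = 12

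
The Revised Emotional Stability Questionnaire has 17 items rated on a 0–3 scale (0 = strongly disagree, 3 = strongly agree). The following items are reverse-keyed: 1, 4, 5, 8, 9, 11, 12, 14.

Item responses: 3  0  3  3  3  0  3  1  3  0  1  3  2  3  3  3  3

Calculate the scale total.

Reverse-keyed items use 3 − raw:
  item 1: 3 − 3 = 0
  item 4: 3 − 3 = 0
  item 5: 3 − 3 = 0
  item 8: 3 − 1 = 2
  item 9: 3 − 3 = 0
  item 11: 3 − 1 = 2
  item 12: 3 − 3 = 0
  item 14: 3 − 3 = 0
Scored items: 0, 0, 3, 0, 0, 0, 3, 2, 0, 0, 2, 0, 2, 0, 3, 3, 3
Total = 0 + 0 + 3 + 0 + 0 + 0 + 3 + 2 + 0 + 0 + 2 + 0 + 2 + 0 + 3 + 3 + 3 = 21

21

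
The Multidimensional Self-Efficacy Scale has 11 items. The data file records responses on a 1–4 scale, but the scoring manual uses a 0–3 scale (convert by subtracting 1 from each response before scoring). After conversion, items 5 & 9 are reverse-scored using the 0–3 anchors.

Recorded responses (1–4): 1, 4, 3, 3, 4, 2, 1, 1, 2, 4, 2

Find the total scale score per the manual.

Convert to 0–3: 0, 3, 2, 2, 3, 1, 0, 0, 1, 3, 1
Reverse-coded (reversed = (0+3) − raw = 3 − raw):
  item 5: 3 − 3 = 0
  item 9: 3 − 1 = 2
Scored: 0, 3, 2, 2, 0, 1, 0, 0, 2, 3, 1
Total = 14

14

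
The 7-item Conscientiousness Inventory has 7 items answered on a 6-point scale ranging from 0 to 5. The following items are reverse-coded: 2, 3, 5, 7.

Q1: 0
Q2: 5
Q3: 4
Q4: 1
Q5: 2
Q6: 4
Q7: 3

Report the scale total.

11

Reversing items 2, 3, 5, and 7 with 5 − raw:
Total = 0 + (5−5) + (5−4) + 1 + (5−2) + 4 + (5−3)
      = 0 + 0 + 1 + 1 + 3 + 4 + 2 = 11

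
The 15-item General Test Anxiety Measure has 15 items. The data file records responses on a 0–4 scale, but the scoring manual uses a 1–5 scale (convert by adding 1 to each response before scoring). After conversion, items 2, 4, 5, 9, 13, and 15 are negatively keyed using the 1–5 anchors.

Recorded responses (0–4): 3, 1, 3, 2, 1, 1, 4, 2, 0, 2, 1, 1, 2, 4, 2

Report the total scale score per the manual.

52

Convert to 1–5: 4, 2, 4, 3, 2, 2, 5, 3, 1, 3, 2, 2, 3, 5, 3
Reverse-coded (reversed = (1+5) − raw = 6 − raw):
  item 2: 6 − 2 = 4
  item 4: 6 − 3 = 3
  item 5: 6 − 2 = 4
  item 9: 6 − 1 = 5
  item 13: 6 − 3 = 3
  item 15: 6 − 3 = 3
Scored: 4, 4, 4, 3, 4, 2, 5, 3, 5, 3, 2, 2, 3, 5, 3
Total = 52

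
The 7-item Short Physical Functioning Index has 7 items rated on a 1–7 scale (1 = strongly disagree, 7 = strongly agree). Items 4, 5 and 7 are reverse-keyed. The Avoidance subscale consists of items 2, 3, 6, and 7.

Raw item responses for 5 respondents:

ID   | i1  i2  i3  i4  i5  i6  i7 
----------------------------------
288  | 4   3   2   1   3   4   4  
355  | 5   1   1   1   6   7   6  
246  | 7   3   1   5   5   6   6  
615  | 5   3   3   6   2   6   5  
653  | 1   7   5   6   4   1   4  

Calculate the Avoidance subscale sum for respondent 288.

Respondent 288 raw: 4, 3, 2, 1, 3, 4, 4.
Avoidance items: 2, 3, 6, 7.
Reverse-coded (reverse-coded value = 8 − response):
  item 2: 3
  item 3: 2
  item 6: 4
  item 7: 8 − 4 = 4
Sum = 3 + 2 + 4 + 4 = 13

13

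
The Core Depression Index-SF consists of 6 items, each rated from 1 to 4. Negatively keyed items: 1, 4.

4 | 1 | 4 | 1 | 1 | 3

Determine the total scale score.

14

Apply reverse scoring (reverse-coded value = 5 − response):
  item 1: 5 − 4 = 1
  item 4: 5 − 1 = 4
After reverse-coding: 1, 1, 4, 4, 1, 3
Total = 1 + 1 + 4 + 4 + 1 + 3 = 14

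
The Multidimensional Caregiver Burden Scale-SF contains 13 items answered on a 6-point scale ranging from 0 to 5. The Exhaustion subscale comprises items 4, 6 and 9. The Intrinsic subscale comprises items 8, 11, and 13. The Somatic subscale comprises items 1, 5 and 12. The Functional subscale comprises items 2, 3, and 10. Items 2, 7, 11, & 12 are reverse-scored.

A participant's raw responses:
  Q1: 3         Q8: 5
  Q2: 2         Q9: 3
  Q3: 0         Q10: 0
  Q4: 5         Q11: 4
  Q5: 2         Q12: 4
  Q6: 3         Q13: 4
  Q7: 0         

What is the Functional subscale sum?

3

Functional items: 2, 3, 10.
Of these, item 2 is reverse-scored; reversed = (0+5) − raw = 5 − raw.
  item 2: 5 − 2 = 3
  item 3: 0
  item 10: 0
Sum = 3 + 0 + 0 = 3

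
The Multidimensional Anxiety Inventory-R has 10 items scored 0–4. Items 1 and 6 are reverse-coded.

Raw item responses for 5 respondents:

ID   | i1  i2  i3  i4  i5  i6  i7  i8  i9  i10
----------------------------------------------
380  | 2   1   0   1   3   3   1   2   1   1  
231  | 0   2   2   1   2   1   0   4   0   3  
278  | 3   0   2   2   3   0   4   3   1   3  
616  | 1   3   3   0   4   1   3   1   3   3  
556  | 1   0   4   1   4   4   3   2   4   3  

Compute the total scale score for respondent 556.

Respondent 556 raw: 1, 0, 4, 1, 4, 4, 3, 2, 4, 3.
Reverse-coded (on a 0–4 scale, reversed = 4 − raw):
  item 1: 4 − 1 = 3
  item 2: 0
  item 3: 4
  item 4: 1
  item 5: 4
  item 6: 4 − 4 = 0
  item 7: 3
  item 8: 2
  item 9: 4
  item 10: 3
Sum = 3 + 0 + 4 + 1 + 4 + 0 + 3 + 2 + 4 + 3 = 24

24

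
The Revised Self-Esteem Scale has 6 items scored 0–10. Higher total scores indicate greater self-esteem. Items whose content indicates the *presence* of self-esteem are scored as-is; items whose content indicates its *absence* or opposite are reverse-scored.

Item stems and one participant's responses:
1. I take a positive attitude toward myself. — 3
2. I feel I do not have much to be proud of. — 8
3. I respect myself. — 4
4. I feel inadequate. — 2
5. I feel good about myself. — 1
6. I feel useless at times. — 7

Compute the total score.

21

Items 2, 4, 6 describe the absence/opposite of self-esteem → reverse-score.
on a 0–10 scale, reversed = 10 − raw.
  item 1: 3
  item 2: 10 − 8 = 2
  item 3: 4
  item 4: 10 − 2 = 8
  item 5: 1
  item 6: 10 − 7 = 3
Total = 3 + 2 + 4 + 8 + 1 + 3 = 21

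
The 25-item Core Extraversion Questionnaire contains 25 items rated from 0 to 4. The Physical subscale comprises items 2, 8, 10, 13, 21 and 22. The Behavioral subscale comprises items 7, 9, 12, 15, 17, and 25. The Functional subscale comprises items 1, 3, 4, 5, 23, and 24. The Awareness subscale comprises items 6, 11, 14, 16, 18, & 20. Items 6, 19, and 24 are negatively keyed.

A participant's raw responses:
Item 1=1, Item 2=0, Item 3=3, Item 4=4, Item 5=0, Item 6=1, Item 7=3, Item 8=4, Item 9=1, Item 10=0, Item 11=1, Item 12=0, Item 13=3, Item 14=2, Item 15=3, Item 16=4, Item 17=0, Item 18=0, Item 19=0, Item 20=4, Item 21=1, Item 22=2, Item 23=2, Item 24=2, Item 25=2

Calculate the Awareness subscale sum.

14

Awareness items: 6, 11, 14, 16, 18, 20.
Of these, item 6 is negatively keyed; reverse-coded value = 4 − response.
  item 6: 4 − 1 = 3
  item 11: 1
  item 14: 2
  item 16: 4
  item 18: 0
  item 20: 4
Sum = 3 + 1 + 2 + 4 + 0 + 4 = 14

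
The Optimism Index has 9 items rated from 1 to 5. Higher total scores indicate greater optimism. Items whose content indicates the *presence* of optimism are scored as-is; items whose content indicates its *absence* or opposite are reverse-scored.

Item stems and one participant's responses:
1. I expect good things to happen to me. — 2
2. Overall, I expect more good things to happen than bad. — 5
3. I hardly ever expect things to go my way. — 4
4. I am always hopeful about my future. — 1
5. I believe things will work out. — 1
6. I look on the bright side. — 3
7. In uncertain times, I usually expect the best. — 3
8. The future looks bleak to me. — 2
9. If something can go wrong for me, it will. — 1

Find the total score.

26

Items 3, 8, 9 describe the absence/opposite of optimism → reverse-score.
on a 1–5 scale, reversed = 6 − raw.
  item 1: 2
  item 2: 5
  item 3: 6 − 4 = 2
  item 4: 1
  item 5: 1
  item 6: 3
  item 7: 3
  item 8: 6 − 2 = 4
  item 9: 6 − 1 = 5
Total = 2 + 5 + 2 + 1 + 1 + 3 + 3 + 4 + 5 = 26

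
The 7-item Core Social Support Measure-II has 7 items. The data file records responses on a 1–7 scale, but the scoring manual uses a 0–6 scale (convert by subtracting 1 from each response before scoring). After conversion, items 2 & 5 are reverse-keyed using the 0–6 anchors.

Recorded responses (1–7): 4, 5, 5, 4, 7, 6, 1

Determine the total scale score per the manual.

17

Convert to 0–6: 3, 4, 4, 3, 6, 5, 0
Reverse-coded (on a 0–6 scale, reversed = 6 − raw):
  item 2: 6 − 4 = 2
  item 5: 6 − 6 = 0
Scored: 3, 2, 4, 3, 0, 5, 0
Total = 17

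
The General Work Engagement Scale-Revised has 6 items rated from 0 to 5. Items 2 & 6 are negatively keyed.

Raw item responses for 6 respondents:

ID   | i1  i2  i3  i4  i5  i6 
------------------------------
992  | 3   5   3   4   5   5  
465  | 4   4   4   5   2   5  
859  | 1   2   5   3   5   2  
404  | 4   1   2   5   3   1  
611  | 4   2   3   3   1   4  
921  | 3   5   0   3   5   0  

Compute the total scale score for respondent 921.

16

Respondent 921 raw: 3, 5, 0, 3, 5, 0.
Reverse-coded (reversed = (0+5) − raw = 5 − raw):
  item 1: 3
  item 2: 5 − 5 = 0
  item 3: 0
  item 4: 3
  item 5: 5
  item 6: 5 − 0 = 5
Sum = 3 + 0 + 0 + 3 + 5 + 5 = 16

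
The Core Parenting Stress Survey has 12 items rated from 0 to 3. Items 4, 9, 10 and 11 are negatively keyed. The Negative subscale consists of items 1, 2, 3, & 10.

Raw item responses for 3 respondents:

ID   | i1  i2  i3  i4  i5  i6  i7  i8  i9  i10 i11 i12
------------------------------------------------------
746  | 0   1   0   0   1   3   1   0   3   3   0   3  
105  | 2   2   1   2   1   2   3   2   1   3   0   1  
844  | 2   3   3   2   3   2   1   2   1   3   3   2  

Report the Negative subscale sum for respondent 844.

8

Respondent 844 raw: 2, 3, 3, 2, 3, 2, 1, 2, 1, 3, 3, 2.
Negative items: 1, 2, 3, 10.
Reverse-coded (on a 0–3 scale, reversed = 3 − raw):
  item 1: 2
  item 2: 3
  item 3: 3
  item 10: 3 − 3 = 0
Sum = 2 + 3 + 3 + 0 = 8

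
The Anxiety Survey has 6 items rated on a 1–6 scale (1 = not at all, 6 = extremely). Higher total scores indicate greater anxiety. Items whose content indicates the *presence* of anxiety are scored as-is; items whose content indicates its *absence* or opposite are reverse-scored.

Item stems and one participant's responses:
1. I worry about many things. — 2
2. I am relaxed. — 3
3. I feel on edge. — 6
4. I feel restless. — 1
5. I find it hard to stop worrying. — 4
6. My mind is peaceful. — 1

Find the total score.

Items 2, 6 describe the absence/opposite of anxiety → reverse-score.
reversed = (1+6) − raw = 7 − raw.
  item 1: 2
  item 2: 7 − 3 = 4
  item 3: 6
  item 4: 1
  item 5: 4
  item 6: 7 − 1 = 6
Total = 2 + 4 + 6 + 1 + 4 + 6 = 23

23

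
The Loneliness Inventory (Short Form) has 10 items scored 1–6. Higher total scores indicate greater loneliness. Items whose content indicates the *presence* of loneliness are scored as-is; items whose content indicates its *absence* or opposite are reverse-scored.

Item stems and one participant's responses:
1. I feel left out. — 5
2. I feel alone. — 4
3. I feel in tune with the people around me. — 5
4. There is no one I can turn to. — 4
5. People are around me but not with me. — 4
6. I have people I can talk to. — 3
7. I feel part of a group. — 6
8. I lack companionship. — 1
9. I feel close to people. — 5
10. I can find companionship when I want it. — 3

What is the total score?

Items 3, 6, 7, 9, 10 describe the absence/opposite of loneliness → reverse-score.
on a 1–6 scale, reversed = 7 − raw.
  item 1: 5
  item 2: 4
  item 3: 7 − 5 = 2
  item 4: 4
  item 5: 4
  item 6: 7 − 3 = 4
  item 7: 7 − 6 = 1
  item 8: 1
  item 9: 7 − 5 = 2
  item 10: 7 − 3 = 4
Total = 5 + 4 + 2 + 4 + 4 + 4 + 1 + 1 + 2 + 4 = 31

31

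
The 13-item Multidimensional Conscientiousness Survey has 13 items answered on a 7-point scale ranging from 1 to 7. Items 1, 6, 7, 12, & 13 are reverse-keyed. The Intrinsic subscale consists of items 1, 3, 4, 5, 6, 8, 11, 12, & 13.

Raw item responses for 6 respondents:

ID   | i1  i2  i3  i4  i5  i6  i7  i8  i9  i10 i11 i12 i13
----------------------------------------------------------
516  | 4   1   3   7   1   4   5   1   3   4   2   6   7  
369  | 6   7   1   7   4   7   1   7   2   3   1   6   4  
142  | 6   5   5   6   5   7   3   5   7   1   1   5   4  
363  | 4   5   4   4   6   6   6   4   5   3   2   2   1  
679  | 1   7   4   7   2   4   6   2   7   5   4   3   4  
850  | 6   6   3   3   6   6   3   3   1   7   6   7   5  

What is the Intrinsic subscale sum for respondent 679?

39

Respondent 679 raw: 1, 7, 4, 7, 2, 4, 6, 2, 7, 5, 4, 3, 4.
Intrinsic items: 1, 3, 4, 5, 6, 8, 11, 12, 13.
Reverse-coded (reversed = (1+7) − raw = 8 − raw):
  item 1: 8 − 1 = 7
  item 3: 4
  item 4: 7
  item 5: 2
  item 6: 8 − 4 = 4
  item 8: 2
  item 11: 4
  item 12: 8 − 3 = 5
  item 13: 8 − 4 = 4
Sum = 7 + 4 + 7 + 2 + 4 + 2 + 4 + 5 + 4 = 39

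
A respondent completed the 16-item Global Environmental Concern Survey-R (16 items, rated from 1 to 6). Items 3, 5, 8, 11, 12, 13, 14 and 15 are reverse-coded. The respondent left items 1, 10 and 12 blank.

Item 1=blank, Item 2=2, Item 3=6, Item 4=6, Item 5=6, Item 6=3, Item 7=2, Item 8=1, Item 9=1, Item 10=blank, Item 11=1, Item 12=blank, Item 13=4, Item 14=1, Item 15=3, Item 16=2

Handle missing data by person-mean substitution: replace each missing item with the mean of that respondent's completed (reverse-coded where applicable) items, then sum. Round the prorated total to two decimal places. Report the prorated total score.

52.92

Reverse-coded (on a 1–6 scale, reversed = 7 − raw):
  item 3: 7 − 6 = 1
  item 5: 7 − 6 = 1
  item 8: 7 − 1 = 6
  item 11: 7 − 1 = 6
  item 13: 7 − 4 = 3
  item 14: 7 − 1 = 6
  item 15: 7 − 3 = 4
Completed scored items (13 of 16): 2, 1, 6, 1, 3, 2, 6, 1, 6, 3, 6, 4, 2; sum = 43.
Person mean = 43 / 13 ≈ 3.3077
Prorated total = (43 / 13) × 16 = 52.92 (to 2 dp)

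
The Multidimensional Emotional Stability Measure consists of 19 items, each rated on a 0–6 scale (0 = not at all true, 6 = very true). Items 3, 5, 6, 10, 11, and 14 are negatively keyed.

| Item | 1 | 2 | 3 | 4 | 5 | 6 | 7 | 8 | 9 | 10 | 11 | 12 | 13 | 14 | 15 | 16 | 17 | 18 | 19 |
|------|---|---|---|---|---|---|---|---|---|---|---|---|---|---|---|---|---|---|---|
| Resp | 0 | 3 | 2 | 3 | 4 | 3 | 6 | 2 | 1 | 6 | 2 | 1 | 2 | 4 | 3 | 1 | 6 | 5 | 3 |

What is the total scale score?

Reversing items 3, 5, 6, 10, 11 and 14 with 6 − raw:
Total = 0 + 3 + (6−2) + 3 + (6−4) + (6−3) + 6 + 2 + 1 + (6−6) + (6−2) + 1 + 2 + (6−4) + 3 + 1 + 6 + 5 + 3
      = 0 + 3 + 4 + 3 + 2 + 3 + 6 + 2 + 1 + 0 + 4 + 1 + 2 + 2 + 3 + 1 + 6 + 5 + 3 = 51

51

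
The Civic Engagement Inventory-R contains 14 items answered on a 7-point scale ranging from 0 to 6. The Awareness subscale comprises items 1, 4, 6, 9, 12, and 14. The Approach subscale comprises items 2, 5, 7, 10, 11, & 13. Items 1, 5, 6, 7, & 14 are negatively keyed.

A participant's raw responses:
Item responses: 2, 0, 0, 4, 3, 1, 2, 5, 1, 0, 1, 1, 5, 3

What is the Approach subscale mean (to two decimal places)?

2.17

Approach items: 2, 5, 7, 10, 11, 13.
Of these, items 5 and 7 are negatively keyed; reverse-coded value = 6 − response.
  item 2: 0
  item 5: 6 − 3 = 3
  item 7: 6 − 2 = 4
  item 10: 0
  item 11: 1
  item 13: 5
Sum = 0 + 3 + 4 + 0 + 1 + 5 = 13
Mean = 13 / 6 = 2.17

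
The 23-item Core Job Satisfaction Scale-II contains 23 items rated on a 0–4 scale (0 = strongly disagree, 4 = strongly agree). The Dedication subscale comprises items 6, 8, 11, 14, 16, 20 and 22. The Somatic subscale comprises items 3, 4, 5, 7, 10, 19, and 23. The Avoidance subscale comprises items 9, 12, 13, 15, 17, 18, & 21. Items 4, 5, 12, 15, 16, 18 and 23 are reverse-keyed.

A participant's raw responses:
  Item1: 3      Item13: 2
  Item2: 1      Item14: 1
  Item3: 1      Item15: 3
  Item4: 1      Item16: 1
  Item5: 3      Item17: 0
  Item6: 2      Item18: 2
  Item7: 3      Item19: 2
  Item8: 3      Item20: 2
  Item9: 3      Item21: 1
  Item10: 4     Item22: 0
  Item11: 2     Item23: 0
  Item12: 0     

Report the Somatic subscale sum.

Somatic items: 3, 4, 5, 7, 10, 19, 23.
Of these, items 4, 5 and 23 are reverse-keyed; reversed = (0+4) − raw = 4 − raw.
  item 3: 1
  item 4: 4 − 1 = 3
  item 5: 4 − 3 = 1
  item 7: 3
  item 10: 4
  item 19: 2
  item 23: 4 − 0 = 4
Sum = 1 + 3 + 1 + 3 + 4 + 2 + 4 = 18

18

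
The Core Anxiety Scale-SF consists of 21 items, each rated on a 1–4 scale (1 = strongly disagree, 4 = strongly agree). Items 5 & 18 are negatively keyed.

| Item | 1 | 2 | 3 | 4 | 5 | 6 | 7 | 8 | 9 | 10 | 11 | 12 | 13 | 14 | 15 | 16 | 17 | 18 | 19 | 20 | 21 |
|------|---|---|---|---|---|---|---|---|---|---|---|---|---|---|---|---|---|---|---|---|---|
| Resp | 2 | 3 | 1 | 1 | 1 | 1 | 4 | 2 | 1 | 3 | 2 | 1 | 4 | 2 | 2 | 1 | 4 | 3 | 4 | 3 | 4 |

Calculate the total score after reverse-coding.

Reverse-coded items (reversed = (1+4) − raw = 5 − raw):
  item 5: 5 − 1 = 4
  item 18: 5 − 3 = 2
Scored items: 2, 3, 1, 1, 4, 1, 4, 2, 1, 3, 2, 1, 4, 2, 2, 1, 4, 2, 4, 3, 4
Total = 2 + 3 + 1 + 1 + 4 + 1 + 4 + 2 + 1 + 3 + 2 + 1 + 4 + 2 + 2 + 1 + 4 + 2 + 4 + 3 + 4 = 51

51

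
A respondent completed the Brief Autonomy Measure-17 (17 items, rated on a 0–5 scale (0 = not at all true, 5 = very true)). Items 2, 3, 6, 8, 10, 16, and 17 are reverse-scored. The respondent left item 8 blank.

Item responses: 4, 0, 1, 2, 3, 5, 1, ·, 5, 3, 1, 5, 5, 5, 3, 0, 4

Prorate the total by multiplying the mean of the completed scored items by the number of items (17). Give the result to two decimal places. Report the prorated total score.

54.19

Reverse-coded (reversed = (0+5) − raw = 5 − raw):
  item 2: 5 − 0 = 5
  item 3: 5 − 1 = 4
  item 6: 5 − 5 = 0
  item 10: 5 − 3 = 2
  item 16: 5 − 0 = 5
  item 17: 5 − 4 = 1
Completed scored items (16 of 17): 4, 5, 4, 2, 3, 0, 1, 5, 2, 1, 5, 5, 5, 3, 5, 1; sum = 51.
Person mean = 51 / 16 ≈ 3.1875
Prorated total = (51 / 16) × 17 = 54.19 (to 2 dp)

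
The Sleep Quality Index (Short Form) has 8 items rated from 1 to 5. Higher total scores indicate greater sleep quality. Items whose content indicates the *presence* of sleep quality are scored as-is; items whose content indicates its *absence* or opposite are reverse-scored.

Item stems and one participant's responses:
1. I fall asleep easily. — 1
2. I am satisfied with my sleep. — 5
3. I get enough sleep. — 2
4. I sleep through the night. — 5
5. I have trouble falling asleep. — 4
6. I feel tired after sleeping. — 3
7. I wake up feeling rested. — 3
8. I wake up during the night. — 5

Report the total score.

22

Items 5, 6, 8 describe the absence/opposite of sleep quality → reverse-score.
reversed = (1+5) − raw = 6 − raw.
  item 1: 1
  item 2: 5
  item 3: 2
  item 4: 5
  item 5: 6 − 4 = 2
  item 6: 6 − 3 = 3
  item 7: 3
  item 8: 6 − 5 = 1
Total = 1 + 5 + 2 + 5 + 2 + 3 + 3 + 1 = 22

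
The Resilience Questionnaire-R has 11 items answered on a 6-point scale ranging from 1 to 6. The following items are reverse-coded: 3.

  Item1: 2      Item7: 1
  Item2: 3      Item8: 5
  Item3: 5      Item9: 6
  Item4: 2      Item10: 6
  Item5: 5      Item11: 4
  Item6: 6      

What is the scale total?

Reverse-coded items use 7 − raw:
  item 3: 7 − 5 = 2
After reverse-coding: 2, 3, 2, 2, 5, 6, 1, 5, 6, 6, 4
Total = 2 + 3 + 2 + 2 + 5 + 6 + 1 + 5 + 6 + 6 + 4 = 42

42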